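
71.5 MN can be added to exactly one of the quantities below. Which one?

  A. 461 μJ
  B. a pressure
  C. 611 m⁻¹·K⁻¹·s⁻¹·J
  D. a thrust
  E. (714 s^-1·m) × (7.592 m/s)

Reference: N = kg·m·s⁻².
Each option:
  A. J = N·m = kg·m²·s⁻²
  B. [pressure] = kg·m⁻¹·s⁻²
  C. J·s⁻¹·m⁻¹·K⁻¹ = N·m·s⁻¹·m⁻¹·K⁻¹ = kg·m·s⁻³·K⁻¹
  D. [thrust] = kg·m·s⁻²  ← same
  E. [m·s⁻¹] · [m·s⁻¹] = m²·s⁻²
Only D. matches kg·m·s⁻².

D.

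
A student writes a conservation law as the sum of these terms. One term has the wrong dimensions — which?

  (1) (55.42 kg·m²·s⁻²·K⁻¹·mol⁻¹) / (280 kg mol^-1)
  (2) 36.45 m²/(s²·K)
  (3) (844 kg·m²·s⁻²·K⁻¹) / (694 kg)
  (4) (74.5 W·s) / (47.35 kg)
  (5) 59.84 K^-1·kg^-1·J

In SI base units:
  (1) [kg·m²·s⁻²·K⁻¹·mol⁻¹] / [kg·mol⁻¹] = m²·s⁻²·K⁻¹
  (2) m²·s⁻²·K⁻¹
  (3) [kg·m²·s⁻²·K⁻¹] / [kg] = m²·s⁻²·K⁻¹
  (4) [kg·m²·s⁻²] / [kg] = m²·s⁻²
  (5) J·kg⁻¹·K⁻¹ = N·m·kg⁻¹·K⁻¹ = m²·s⁻²·K⁻¹
All reduce to m²·s⁻²·K⁻¹ except (4), which is m²·s⁻².

(4)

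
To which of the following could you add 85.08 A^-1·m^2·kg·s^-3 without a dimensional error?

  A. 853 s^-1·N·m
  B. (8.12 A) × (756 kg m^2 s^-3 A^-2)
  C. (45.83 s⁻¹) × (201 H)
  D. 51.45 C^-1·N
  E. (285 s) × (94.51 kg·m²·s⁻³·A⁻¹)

B.

Reference: kg·m²·s⁻³·A⁻¹.
Each option:
  A. N·m·s⁻¹ = kg·m·s⁻²·m·s⁻¹ = kg·m²·s⁻³
  B. [A] · [kg·m²·s⁻³·A⁻²] = kg·m²·s⁻³·A⁻¹  ← same
  C. [s⁻¹] · [kg·m²·s⁻²·A⁻²] = kg·m²·s⁻³·A⁻²
  D. N·C⁻¹ = kg·m·s⁻²·(s·A)⁻¹ = kg·m·s⁻³·A⁻¹
  E. [s] · [kg·m²·s⁻³·A⁻¹] = kg·m²·s⁻²·A⁻¹
Only B. matches kg·m²·s⁻³·A⁻¹.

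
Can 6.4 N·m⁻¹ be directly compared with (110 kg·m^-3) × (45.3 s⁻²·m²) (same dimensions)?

Work out the base dimensions of each:
  6.4 N·m⁻¹:  N·m⁻¹ = kg·m·s⁻²·m⁻¹ = kg·s⁻²
  (110 kg·m^-3) × (45.3 s⁻²·m²):  [kg·m⁻³] · [m²·s⁻²] = kg·m⁻¹·s⁻²
kg·s⁻² ≠ kg·m⁻¹·s⁻², so they cannot be added.

No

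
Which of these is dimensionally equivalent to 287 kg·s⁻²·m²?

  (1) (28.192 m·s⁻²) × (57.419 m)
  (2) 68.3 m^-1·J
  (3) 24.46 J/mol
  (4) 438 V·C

(4)

Reference: kg·m²·s⁻².
Each option:
  (1) [m·s⁻²] · [m] = m²·s⁻²
  (2) J·m⁻¹ = N·m·m⁻¹ = kg·m·s⁻²
  (3) J·mol⁻¹ = N·m·mol⁻¹ = kg·m²·s⁻²·mol⁻¹
  (4) C·V = s·A·J·C⁻¹ = kg·m²·s⁻²  ← same
Only (4) matches kg·m²·s⁻².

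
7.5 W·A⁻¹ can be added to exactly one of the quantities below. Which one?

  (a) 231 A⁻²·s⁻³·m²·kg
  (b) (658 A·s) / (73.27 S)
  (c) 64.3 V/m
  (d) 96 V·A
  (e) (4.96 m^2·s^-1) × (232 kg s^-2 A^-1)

Reference: W·A⁻¹ = J·s⁻¹·A⁻¹ = kg·m²·s⁻³·A⁻¹.
Each option:
  (a) kg·m²·s⁻³·A⁻²
  (b) [s·A] / [kg⁻¹·m⁻²·s³·A²] = kg·m²·s⁻²·A⁻¹
  (c) V·m⁻¹ = J·C⁻¹·m⁻¹ = kg·m·s⁻³·A⁻¹
  (d) V·A = J·C⁻¹·A = kg·m²·s⁻³
  (e) [m²·s⁻¹] · [kg·s⁻²·A⁻¹] = kg·m²·s⁻³·A⁻¹  ← same
Only (e) matches kg·m²·s⁻³·A⁻¹.

(e)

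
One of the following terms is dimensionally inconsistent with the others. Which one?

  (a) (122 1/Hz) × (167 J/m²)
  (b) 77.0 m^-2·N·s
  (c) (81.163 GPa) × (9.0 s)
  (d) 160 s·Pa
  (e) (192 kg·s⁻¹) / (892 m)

Dimensions:
  (a) [s] · [kg·s⁻²] = kg·s⁻¹
  (b) N·s·m⁻² = kg·m·s⁻²·s·m⁻² = kg·m⁻¹·s⁻¹
  (c) [kg·m⁻¹·s⁻²] · [s] = kg·m⁻¹·s⁻¹
  (d) Pa·s = N·m⁻²·s = kg·m⁻¹·s⁻¹
  (e) [kg·s⁻¹] / [m] = kg·m⁻¹·s⁻¹
All reduce to kg·m⁻¹·s⁻¹ except (a), which is kg·s⁻¹.

(a)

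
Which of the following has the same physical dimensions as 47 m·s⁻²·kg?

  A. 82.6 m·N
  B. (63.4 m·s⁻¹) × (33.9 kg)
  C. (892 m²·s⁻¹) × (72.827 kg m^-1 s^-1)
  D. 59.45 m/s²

C.

Reference: kg·m·s⁻².
Each option:
  A. N·m = kg·m·s⁻²·m = kg·m²·s⁻²
  B. [m·s⁻¹] · [kg] = kg·m·s⁻¹
  C. [m²·s⁻¹] · [kg·m⁻¹·s⁻¹] = kg·m·s⁻²  ← same
  D. m·s⁻²
Only C. matches kg·m·s⁻².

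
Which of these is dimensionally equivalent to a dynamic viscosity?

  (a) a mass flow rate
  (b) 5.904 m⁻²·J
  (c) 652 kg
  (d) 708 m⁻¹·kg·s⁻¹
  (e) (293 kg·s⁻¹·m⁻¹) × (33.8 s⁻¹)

Reference: [dynamic viscosity] = kg·m⁻¹·s⁻¹.
Each option:
  (a) [mass flow rate] = kg·s⁻¹
  (b) J·m⁻² = N·m·m⁻² = kg·s⁻²
  (c) kg
  (d) kg·m⁻¹·s⁻¹  ← same
  (e) [kg·m⁻¹·s⁻¹] · [s⁻¹] = kg·m⁻¹·s⁻²
Only (d) matches kg·m⁻¹·s⁻¹.

(d)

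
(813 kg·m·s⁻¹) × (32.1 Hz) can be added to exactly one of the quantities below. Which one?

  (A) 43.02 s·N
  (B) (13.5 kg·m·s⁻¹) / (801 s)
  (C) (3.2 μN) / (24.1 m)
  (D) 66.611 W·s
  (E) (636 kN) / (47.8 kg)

Reference: [kg·m·s⁻¹] · [s⁻¹] = kg·m·s⁻².
Each option:
  (A) N·s = kg·m·s⁻²·s = kg·m·s⁻¹
  (B) [kg·m·s⁻¹] / [s] = kg·m·s⁻²  ← same
  (C) [kg·m·s⁻²] / [m] = kg·s⁻²
  (D) W·s = J·s⁻¹·s = kg·m²·s⁻²
  (E) [kg·m·s⁻²] / [kg] = m·s⁻²
Only (B) matches kg·m·s⁻².

(B)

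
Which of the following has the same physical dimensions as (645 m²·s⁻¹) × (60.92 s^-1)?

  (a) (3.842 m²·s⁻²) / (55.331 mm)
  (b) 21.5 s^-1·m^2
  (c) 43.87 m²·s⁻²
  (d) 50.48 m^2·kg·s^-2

Reference: [m²·s⁻¹] · [s⁻¹] = m²·s⁻².
Each option:
  (a) [m²·s⁻²] / [m] = m·s⁻²
  (b) m²·s⁻¹
  (c) m²·s⁻²  ← same
  (d) kg·m²·s⁻²
Only (c) matches m²·s⁻².

(c)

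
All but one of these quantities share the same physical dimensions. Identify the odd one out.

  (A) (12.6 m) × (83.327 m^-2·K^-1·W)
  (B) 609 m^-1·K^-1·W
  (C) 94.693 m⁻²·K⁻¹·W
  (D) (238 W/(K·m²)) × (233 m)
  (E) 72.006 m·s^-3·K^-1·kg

(C)

In SI base units:
  (A) [m] · [kg·s⁻³·K⁻¹] = kg·m·s⁻³·K⁻¹
  (B) W·m⁻¹·K⁻¹ = J·s⁻¹·m⁻¹·K⁻¹ = kg·m·s⁻³·K⁻¹
  (C) W·m⁻²·K⁻¹ = J·s⁻¹·m⁻²·K⁻¹ = kg·s⁻³·K⁻¹
  (D) [kg·s⁻³·K⁻¹] · [m] = kg·m·s⁻³·K⁻¹
  (E) kg·m·s⁻³·K⁻¹
All reduce to kg·m·s⁻³·K⁻¹ except (C), which is kg·s⁻³·K⁻¹.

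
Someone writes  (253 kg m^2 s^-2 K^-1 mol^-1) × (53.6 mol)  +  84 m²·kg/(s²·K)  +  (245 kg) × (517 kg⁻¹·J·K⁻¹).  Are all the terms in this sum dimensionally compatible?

Work out the base dimensions of each:
  (253 kg m^2 s^-2 K^-1 mol^-1) × (53.6 mol):  [kg·m²·s⁻²·K⁻¹·mol⁻¹] · [mol] = kg·m²·s⁻²·K⁻¹
  84 m²·kg/(s²·K):  kg·m²·s⁻²·K⁻¹
  (245 kg) × (517 kg⁻¹·J·K⁻¹):  [kg] · [m²·s⁻²·K⁻¹] = kg·m²·s⁻²·K⁻¹
Every term reduces to kg·m²·s⁻²·K⁻¹.

Yes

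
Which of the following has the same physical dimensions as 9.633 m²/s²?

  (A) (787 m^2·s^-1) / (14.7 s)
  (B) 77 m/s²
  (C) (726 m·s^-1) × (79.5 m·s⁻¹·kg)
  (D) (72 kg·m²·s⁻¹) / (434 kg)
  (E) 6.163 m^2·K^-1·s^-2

Reference: m²·s⁻².
Each option:
  (A) [m²·s⁻¹] / [s] = m²·s⁻²  ← same
  (B) m·s⁻²
  (C) [m·s⁻¹] · [kg·m·s⁻¹] = kg·m²·s⁻²
  (D) [kg·m²·s⁻¹] / [kg] = m²·s⁻¹
  (E) m²·s⁻²·K⁻¹
Only (A) matches m²·s⁻².

(A)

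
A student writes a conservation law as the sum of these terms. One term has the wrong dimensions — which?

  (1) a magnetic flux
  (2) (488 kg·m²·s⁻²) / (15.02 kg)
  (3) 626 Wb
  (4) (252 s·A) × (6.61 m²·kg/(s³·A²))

(2)

Expand each in SI base units:
  (1) [magnetic flux] = kg·m²·s⁻²·A⁻¹
  (2) [kg·m²·s⁻²] / [kg] = m²·s⁻²
  (3) Wb = V·s = kg·m²·s⁻²·A⁻¹
  (4) [s·A] · [kg·m²·s⁻³·A⁻²] = kg·m²·s⁻²·A⁻¹
All reduce to kg·m²·s⁻²·A⁻¹ except (2), which is m²·s⁻².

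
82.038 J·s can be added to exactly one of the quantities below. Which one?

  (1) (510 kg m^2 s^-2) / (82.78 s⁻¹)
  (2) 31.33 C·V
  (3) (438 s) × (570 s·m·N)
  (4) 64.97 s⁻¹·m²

(1)

Reference: J·s = N·m·s = kg·m²·s⁻¹.
Each option:
  (1) [kg·m²·s⁻²] / [s⁻¹] = kg·m²·s⁻¹  ← same
  (2) C·V = s·A·J·C⁻¹ = kg·m²·s⁻²
  (3) [s] · [kg·m²·s⁻¹] = kg·m²
  (4) m²·s⁻¹
Only (1) matches kg·m²·s⁻¹.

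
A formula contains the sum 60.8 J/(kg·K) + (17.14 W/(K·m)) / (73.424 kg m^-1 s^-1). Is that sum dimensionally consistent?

Expand each in SI base units:
  60.8 J/(kg·K):  J·kg⁻¹·K⁻¹ = N·m·kg⁻¹·K⁻¹ = m²·s⁻²·K⁻¹
  (17.14 W/(K·m)) / (73.424 kg m^-1 s^-1):  [kg·m·s⁻³·K⁻¹] / [kg·m⁻¹·s⁻¹] = m²·s⁻²·K⁻¹
Both are m²·s⁻²·K⁻¹, so they have the same dimensions and can be added.

Yes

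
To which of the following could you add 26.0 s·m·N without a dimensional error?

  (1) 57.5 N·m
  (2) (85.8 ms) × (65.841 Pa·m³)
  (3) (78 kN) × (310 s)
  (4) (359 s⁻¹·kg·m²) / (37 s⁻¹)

(2)

Reference: N·m·s = kg·m·s⁻²·m·s = kg·m²·s⁻¹.
Each option:
  (1) N·m = kg·m·s⁻²·m = kg·m²·s⁻²
  (2) [s] · [kg·m²·s⁻²] = kg·m²·s⁻¹  ← same
  (3) [kg·m·s⁻²] · [s] = kg·m·s⁻¹
  (4) [kg·m²·s⁻¹] / [s⁻¹] = kg·m²
Only (2) matches kg·m²·s⁻¹.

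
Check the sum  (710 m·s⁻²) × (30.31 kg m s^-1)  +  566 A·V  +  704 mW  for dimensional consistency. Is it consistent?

Work out the base dimensions of each:
  (710 m·s⁻²) × (30.31 kg m s^-1):  [m·s⁻²] · [kg·m·s⁻¹] = kg·m²·s⁻³
  566 A·V:  V·A = J·C⁻¹·A = kg·m²·s⁻³
  704 mW:  W = J·s⁻¹ = kg·m²·s⁻³
Every term reduces to kg·m²·s⁻³.

Yes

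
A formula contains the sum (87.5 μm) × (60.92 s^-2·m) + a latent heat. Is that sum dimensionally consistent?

Expand each in SI base units:
  (87.5 μm) × (60.92 s^-2·m):  [m] · [m·s⁻²] = m²·s⁻²
  a latent heat:  [latent heat] = m²·s⁻²
Both are m²·s⁻², so they have the same dimensions and can be added.

Yes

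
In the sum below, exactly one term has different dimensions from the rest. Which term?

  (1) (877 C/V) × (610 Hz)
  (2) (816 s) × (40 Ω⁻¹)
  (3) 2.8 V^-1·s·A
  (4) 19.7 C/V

(1)

Reduce each to base SI dimensions:
  (1) [kg⁻¹·m⁻²·s⁴·A²] · [s⁻¹] = kg⁻¹·m⁻²·s³·A²
  (2) [s] · [kg⁻¹·m⁻²·s³·A²] = kg⁻¹·m⁻²·s⁴·A²
  (3) A·s·V⁻¹ = A·s·(J·C⁻¹)⁻¹ = kg⁻¹·m⁻²·s⁴·A²
  (4) C·V⁻¹ = s·A·(J·C⁻¹)⁻¹ = kg⁻¹·m⁻²·s⁴·A²
All reduce to kg⁻¹·m⁻²·s⁴·A² except (1), which is kg⁻¹·m⁻²·s³·A².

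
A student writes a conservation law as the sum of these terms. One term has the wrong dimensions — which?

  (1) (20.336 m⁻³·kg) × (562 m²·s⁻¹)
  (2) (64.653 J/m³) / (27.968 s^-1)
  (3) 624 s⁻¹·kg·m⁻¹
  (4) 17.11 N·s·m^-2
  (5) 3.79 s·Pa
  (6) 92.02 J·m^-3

Dimensions:
  (1) [kg·m⁻³] · [m²·s⁻¹] = kg·m⁻¹·s⁻¹
  (2) [kg·m⁻¹·s⁻²] / [s⁻¹] = kg·m⁻¹·s⁻¹
  (3) kg·m⁻¹·s⁻¹
  (4) N·s·m⁻² = kg·m·s⁻²·s·m⁻² = kg·m⁻¹·s⁻¹
  (5) Pa·s = N·m⁻²·s = kg·m⁻¹·s⁻¹
  (6) J·m⁻³ = N·m·m⁻³ = kg·m⁻¹·s⁻²
All reduce to kg·m⁻¹·s⁻¹ except (6), which is kg·m⁻¹·s⁻².

(6)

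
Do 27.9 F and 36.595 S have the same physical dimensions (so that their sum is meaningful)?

Expand each in SI base units:
  27.9 F:  F = C·V⁻¹ = kg⁻¹·m⁻²·s⁴·A²
  36.595 S:  S = Ω⁻¹ = kg⁻¹·m⁻²·s³·A²
kg⁻¹·m⁻²·s⁴·A² ≠ kg⁻¹·m⁻²·s³·A², so they cannot be added.

No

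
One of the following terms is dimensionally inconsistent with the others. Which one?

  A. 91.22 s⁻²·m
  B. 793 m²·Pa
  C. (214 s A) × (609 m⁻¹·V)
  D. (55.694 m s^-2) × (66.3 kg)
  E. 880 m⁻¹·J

A.

Dimensions:
  A. m·s⁻²
  B. Pa·m² = N·m⁻²·m² = kg·m·s⁻²
  C. [s·A] · [kg·m·s⁻³·A⁻¹] = kg·m·s⁻²
  D. [m·s⁻²] · [kg] = kg·m·s⁻²
  E. J·m⁻¹ = N·m·m⁻¹ = kg·m·s⁻²
All reduce to kg·m·s⁻² except A., which is m·s⁻².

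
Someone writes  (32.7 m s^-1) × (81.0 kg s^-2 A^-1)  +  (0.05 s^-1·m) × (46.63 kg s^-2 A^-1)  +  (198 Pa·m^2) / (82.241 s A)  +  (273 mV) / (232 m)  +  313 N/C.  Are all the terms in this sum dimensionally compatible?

Yes

Dimensions:
  (32.7 m s^-1) × (81.0 kg s^-2 A^-1):  [m·s⁻¹] · [kg·s⁻²·A⁻¹] = kg·m·s⁻³·A⁻¹
  (0.05 s^-1·m) × (46.63 kg s^-2 A^-1):  [m·s⁻¹] · [kg·s⁻²·A⁻¹] = kg·m·s⁻³·A⁻¹
  (198 Pa·m^2) / (82.241 s A):  [kg·m·s⁻²] / [s·A] = kg·m·s⁻³·A⁻¹
  (273 mV) / (232 m):  [kg·m²·s⁻³·A⁻¹] / [m] = kg·m·s⁻³·A⁻¹
  313 N/C:  N·C⁻¹ = kg·m·s⁻²·(s·A)⁻¹ = kg·m·s⁻³·A⁻¹
Every term reduces to kg·m·s⁻³·A⁻¹.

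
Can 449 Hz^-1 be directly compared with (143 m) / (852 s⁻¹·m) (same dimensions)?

In SI base units:
  449 Hz^-1:  Hz⁻¹ = (s⁻¹)⁻¹ = s
  (143 m) / (852 s⁻¹·m):  [m] / [m·s⁻¹] = s
Both are s, so they have the same dimensions and can be added.

Yes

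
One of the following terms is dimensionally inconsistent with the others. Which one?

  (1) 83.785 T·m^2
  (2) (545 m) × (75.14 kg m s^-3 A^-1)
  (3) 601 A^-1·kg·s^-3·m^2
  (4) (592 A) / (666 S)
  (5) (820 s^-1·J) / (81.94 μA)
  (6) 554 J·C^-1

(1)

Dimensions:
  (1) T·m² = Wb·m⁻²·m² = kg·m²·s⁻²·A⁻¹
  (2) [m] · [kg·m·s⁻³·A⁻¹] = kg·m²·s⁻³·A⁻¹
  (3) kg·m²·s⁻³·A⁻¹
  (4) [A] / [kg⁻¹·m⁻²·s³·A²] = kg·m²·s⁻³·A⁻¹
  (5) [kg·m²·s⁻³] / [A] = kg·m²·s⁻³·A⁻¹
  (6) J·C⁻¹ = N·m·(s·A)⁻¹ = kg·m²·s⁻³·A⁻¹
All reduce to kg·m²·s⁻³·A⁻¹ except (1), which is kg·m²·s⁻²·A⁻¹.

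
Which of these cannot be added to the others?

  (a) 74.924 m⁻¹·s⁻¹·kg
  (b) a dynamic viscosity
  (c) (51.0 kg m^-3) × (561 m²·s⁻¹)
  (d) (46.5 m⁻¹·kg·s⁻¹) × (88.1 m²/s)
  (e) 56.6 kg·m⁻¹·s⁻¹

Dimensions:
  (a) kg·m⁻¹·s⁻¹
  (b) [dynamic viscosity] = kg·m⁻¹·s⁻¹
  (c) [kg·m⁻³] · [m²·s⁻¹] = kg·m⁻¹·s⁻¹
  (d) [kg·m⁻¹·s⁻¹] · [m²·s⁻¹] = kg·m·s⁻²
  (e) kg·m⁻¹·s⁻¹
All reduce to kg·m⁻¹·s⁻¹ except (d), which is kg·m·s⁻².

(d)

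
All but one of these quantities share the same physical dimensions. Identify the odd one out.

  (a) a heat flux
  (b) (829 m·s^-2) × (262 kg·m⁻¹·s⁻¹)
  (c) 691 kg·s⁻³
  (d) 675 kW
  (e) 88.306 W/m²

(d)

In SI base units:
  (a) [heat flux] = kg·s⁻³
  (b) [m·s⁻²] · [kg·m⁻¹·s⁻¹] = kg·s⁻³
  (c) kg·s⁻³
  (d) W = J·s⁻¹ = kg·m²·s⁻³
  (e) W·m⁻² = J·s⁻¹·m⁻² = kg·s⁻³
All reduce to kg·s⁻³ except (d), which is kg·m²·s⁻³.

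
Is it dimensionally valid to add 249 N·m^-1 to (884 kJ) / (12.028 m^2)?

Yes

Reduce each to base SI dimensions:
  249 N·m^-1:  N·m⁻¹ = kg·m·s⁻²·m⁻¹ = kg·s⁻²
  (884 kJ) / (12.028 m^2):  [kg·m²·s⁻²] / [m²] = kg·s⁻²
Both are kg·s⁻², so they have the same dimensions and can be added.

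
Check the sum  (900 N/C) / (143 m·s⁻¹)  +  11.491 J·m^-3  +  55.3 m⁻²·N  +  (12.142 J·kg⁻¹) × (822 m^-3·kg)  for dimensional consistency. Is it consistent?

Dimensions:
  (900 N/C) / (143 m·s⁻¹):  [kg·m·s⁻³·A⁻¹] / [m·s⁻¹] = kg·s⁻²·A⁻¹
  11.491 J·m^-3:  J·m⁻³ = N·m·m⁻³ = kg·m⁻¹·s⁻²
  55.3 m⁻²·N:  N·m⁻² = kg·m·s⁻²·m⁻² = kg·m⁻¹·s⁻²
  (12.142 J·kg⁻¹) × (822 m^-3·kg):  [m²·s⁻²] · [kg·m⁻³] = kg·m⁻¹·s⁻²
The terms do not share a single dimension (kg·m⁻¹·s⁻² vs kg·s⁻²·A⁻¹).

No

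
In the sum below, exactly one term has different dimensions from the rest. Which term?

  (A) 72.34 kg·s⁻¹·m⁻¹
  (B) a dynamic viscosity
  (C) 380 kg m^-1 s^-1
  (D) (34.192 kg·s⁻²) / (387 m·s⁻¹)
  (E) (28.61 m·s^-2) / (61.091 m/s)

(E)

Dimensions:
  (A) kg·m⁻¹·s⁻¹
  (B) [dynamic viscosity] = kg·m⁻¹·s⁻¹
  (C) kg·m⁻¹·s⁻¹
  (D) [kg·s⁻²] / [m·s⁻¹] = kg·m⁻¹·s⁻¹
  (E) [m·s⁻²] / [m·s⁻¹] = s⁻¹
All reduce to kg·m⁻¹·s⁻¹ except (E), which is s⁻¹.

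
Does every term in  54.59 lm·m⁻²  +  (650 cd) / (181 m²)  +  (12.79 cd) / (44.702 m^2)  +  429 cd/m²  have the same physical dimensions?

Work out the base dimensions of each:
  54.59 lm·m⁻²:  lm·m⁻² = cd·m⁻² = m⁻²·cd
  (650 cd) / (181 m²):  [cd] / [m²] = m⁻²·cd
  (12.79 cd) / (44.702 m^2):  [cd] / [m²] = m⁻²·cd
  429 cd/m²:  cd·m⁻² = m⁻²·cd
Every term reduces to m⁻²·cd.

Yes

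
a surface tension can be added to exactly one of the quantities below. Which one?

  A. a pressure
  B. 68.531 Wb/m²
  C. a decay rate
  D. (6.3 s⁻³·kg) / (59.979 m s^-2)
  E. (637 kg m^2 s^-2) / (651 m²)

E.

Reference: [surface tension] = kg·s⁻².
Each option:
  A. [pressure] = kg·m⁻¹·s⁻²
  B. Wb·m⁻² = V·s·m⁻² = kg·s⁻²·A⁻¹
  C. [decay rate] = s⁻¹
  D. [kg·s⁻³] / [m·s⁻²] = kg·m⁻¹·s⁻¹
  E. [kg·m²·s⁻²] / [m²] = kg·s⁻²  ← same
Only E. matches kg·s⁻².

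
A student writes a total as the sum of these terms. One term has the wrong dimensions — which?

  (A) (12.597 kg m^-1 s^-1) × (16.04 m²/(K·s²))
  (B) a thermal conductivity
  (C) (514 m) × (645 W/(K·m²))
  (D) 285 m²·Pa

(D)

Reduce each to base SI dimensions:
  (A) [kg·m⁻¹·s⁻¹] · [m²·s⁻²·K⁻¹] = kg·m·s⁻³·K⁻¹
  (B) [thermal conductivity] = kg·m·s⁻³·K⁻¹
  (C) [m] · [kg·s⁻³·K⁻¹] = kg·m·s⁻³·K⁻¹
  (D) Pa·m² = N·m⁻²·m² = kg·m·s⁻²
All reduce to kg·m·s⁻³·K⁻¹ except (D), which is kg·m·s⁻².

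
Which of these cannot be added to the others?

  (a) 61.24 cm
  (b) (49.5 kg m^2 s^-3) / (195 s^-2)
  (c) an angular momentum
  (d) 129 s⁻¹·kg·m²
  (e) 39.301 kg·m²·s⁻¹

(a)

In SI base units:
  (a) m
  (b) [kg·m²·s⁻³] / [s⁻²] = kg·m²·s⁻¹
  (c) [angular momentum] = kg·m²·s⁻¹
  (d) kg·m²·s⁻¹
  (e) kg·m²·s⁻¹
All reduce to kg·m²·s⁻¹ except (a), which is m.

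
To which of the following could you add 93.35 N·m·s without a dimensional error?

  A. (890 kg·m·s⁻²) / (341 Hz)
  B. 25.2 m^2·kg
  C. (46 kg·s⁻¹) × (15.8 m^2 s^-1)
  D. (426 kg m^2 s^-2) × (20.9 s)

Reference: N·m·s = kg·m·s⁻²·m·s = kg·m²·s⁻¹.
Each option:
  A. [kg·m·s⁻²] / [s⁻¹] = kg·m·s⁻¹
  B. kg·m²
  C. [kg·s⁻¹] · [m²·s⁻¹] = kg·m²·s⁻²
  D. [kg·m²·s⁻²] · [s] = kg·m²·s⁻¹  ← same
Only D. matches kg·m²·s⁻¹.

D.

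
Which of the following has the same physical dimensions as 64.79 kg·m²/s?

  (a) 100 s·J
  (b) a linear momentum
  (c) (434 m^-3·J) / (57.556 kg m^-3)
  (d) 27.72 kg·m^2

Reference: kg·m²·s⁻¹.
Each option:
  (a) J·s = N·m·s = kg·m²·s⁻¹  ← same
  (b) [linear momentum] = kg·m·s⁻¹
  (c) [kg·m⁻¹·s⁻²] / [kg·m⁻³] = m²·s⁻²
  (d) kg·m²
Only (a) matches kg·m²·s⁻¹.

(a)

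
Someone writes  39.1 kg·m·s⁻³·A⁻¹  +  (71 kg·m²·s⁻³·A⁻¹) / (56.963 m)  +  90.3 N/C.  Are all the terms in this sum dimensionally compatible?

Reduce each to base SI dimensions:
  39.1 kg·m·s⁻³·A⁻¹:  kg·m·s⁻³·A⁻¹
  (71 kg·m²·s⁻³·A⁻¹) / (56.963 m):  [kg·m²·s⁻³·A⁻¹] / [m] = kg·m·s⁻³·A⁻¹
  90.3 N/C:  N·C⁻¹ = kg·m·s⁻²·(s·A)⁻¹ = kg·m·s⁻³·A⁻¹
Every term reduces to kg·m·s⁻³·A⁻¹.

Yes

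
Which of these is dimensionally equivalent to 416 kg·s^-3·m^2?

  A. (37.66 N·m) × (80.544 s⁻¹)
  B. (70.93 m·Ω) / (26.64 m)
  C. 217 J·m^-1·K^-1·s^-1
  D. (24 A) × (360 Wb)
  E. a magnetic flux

Reference: kg·m²·s⁻³.
Each option:
  A. [kg·m²·s⁻²] · [s⁻¹] = kg·m²·s⁻³  ← same
  B. [kg·m³·s⁻³·A⁻²] / [m] = kg·m²·s⁻³·A⁻²
  C. J·s⁻¹·m⁻¹·K⁻¹ = N·m·s⁻¹·m⁻¹·K⁻¹ = kg·m·s⁻³·K⁻¹
  D. [A] · [kg·m²·s⁻²·A⁻¹] = kg·m²·s⁻²
  E. [magnetic flux] = kg·m²·s⁻²·A⁻¹
Only A. matches kg·m²·s⁻³.

A.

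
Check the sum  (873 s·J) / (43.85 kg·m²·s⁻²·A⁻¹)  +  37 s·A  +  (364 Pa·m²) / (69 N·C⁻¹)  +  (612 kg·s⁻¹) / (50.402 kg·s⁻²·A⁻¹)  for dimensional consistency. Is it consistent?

Yes

Work out the base dimensions of each:
  (873 s·J) / (43.85 kg·m²·s⁻²·A⁻¹):  [kg·m²·s⁻¹] / [kg·m²·s⁻²·A⁻¹] = s·A
  37 s·A:  A·s = s·A
  (364 Pa·m²) / (69 N·C⁻¹):  [kg·m·s⁻²] / [kg·m·s⁻³·A⁻¹] = s·A
  (612 kg·s⁻¹) / (50.402 kg·s⁻²·A⁻¹):  [kg·s⁻¹] / [kg·s⁻²·A⁻¹] = s·A
Every term reduces to s·A.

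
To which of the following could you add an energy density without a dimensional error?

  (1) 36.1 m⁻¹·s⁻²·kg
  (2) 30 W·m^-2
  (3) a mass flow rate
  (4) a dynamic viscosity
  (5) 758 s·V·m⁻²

Reference: [energy density] = kg·m⁻¹·s⁻².
Each option:
  (1) kg·m⁻¹·s⁻²  ← same
  (2) W·m⁻² = J·s⁻¹·m⁻² = kg·s⁻³
  (3) [mass flow rate] = kg·s⁻¹
  (4) [dynamic viscosity] = kg·m⁻¹·s⁻¹
  (5) V·s·m⁻² = J·C⁻¹·s·m⁻² = kg·s⁻²·A⁻¹
Only (1) matches kg·m⁻¹·s⁻².

(1)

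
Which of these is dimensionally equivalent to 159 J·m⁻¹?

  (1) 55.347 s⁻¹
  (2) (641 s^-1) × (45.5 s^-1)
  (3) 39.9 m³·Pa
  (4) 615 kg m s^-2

(4)

Reference: J·m⁻¹ = N·m·m⁻¹ = kg·m·s⁻².
Each option:
  (1) s⁻¹
  (2) [s⁻¹] · [s⁻¹] = s⁻²
  (3) Pa·m³ = N·m⁻²·m³ = kg·m²·s⁻²
  (4) kg·m·s⁻²  ← same
Only (4) matches kg·m·s⁻².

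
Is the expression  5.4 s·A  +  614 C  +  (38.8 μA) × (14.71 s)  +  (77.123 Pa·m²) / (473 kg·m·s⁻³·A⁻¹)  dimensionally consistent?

Reduce each to base SI dimensions:
  5.4 s·A:  A·s = s·A
  614 C:  C = s·A
  (38.8 μA) × (14.71 s):  [A] · [s] = s·A
  (77.123 Pa·m²) / (473 kg·m·s⁻³·A⁻¹):  [kg·m·s⁻²] / [kg·m·s⁻³·A⁻¹] = s·A
Every term reduces to s·A.

Yes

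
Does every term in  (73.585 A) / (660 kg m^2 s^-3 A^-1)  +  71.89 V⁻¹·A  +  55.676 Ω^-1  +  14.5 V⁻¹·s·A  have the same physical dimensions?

In SI base units:
  (73.585 A) / (660 kg m^2 s^-3 A^-1):  [A] / [kg·m²·s⁻³·A⁻¹] = kg⁻¹·m⁻²·s³·A²
  71.89 V⁻¹·A:  A·V⁻¹ = A·(J·C⁻¹)⁻¹ = kg⁻¹·m⁻²·s³·A²
  55.676 Ω^-1:  Ω⁻¹ = (V·A⁻¹)⁻¹ = kg⁻¹·m⁻²·s³·A²
  14.5 V⁻¹·s·A:  A·s·V⁻¹ = A·s·(J·C⁻¹)⁻¹ = kg⁻¹·m⁻²·s⁴·A²
The terms do not share a single dimension (kg⁻¹·m⁻²·s³·A² vs kg⁻¹·m⁻²·s⁴·A²).

No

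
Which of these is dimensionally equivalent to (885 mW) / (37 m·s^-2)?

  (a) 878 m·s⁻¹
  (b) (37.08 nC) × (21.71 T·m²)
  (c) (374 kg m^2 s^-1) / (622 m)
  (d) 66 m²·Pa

(c)

Reference: [kg·m²·s⁻³] / [m·s⁻²] = kg·m·s⁻¹.
Each option:
  (a) m·s⁻¹
  (b) [s·A] · [kg·m²·s⁻²·A⁻¹] = kg·m²·s⁻¹
  (c) [kg·m²·s⁻¹] / [m] = kg·m·s⁻¹  ← same
  (d) Pa·m² = N·m⁻²·m² = kg·m·s⁻²
Only (c) matches kg·m·s⁻¹.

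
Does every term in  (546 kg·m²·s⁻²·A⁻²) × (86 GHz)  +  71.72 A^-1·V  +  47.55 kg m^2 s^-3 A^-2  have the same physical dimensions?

Reduce each to base SI dimensions:
  (546 kg·m²·s⁻²·A⁻²) × (86 GHz):  [kg·m²·s⁻²·A⁻²] · [s⁻¹] = kg·m²·s⁻³·A⁻²
  71.72 A^-1·V:  V·A⁻¹ = J·C⁻¹·A⁻¹ = kg·m²·s⁻³·A⁻²
  47.55 kg m^2 s^-3 A^-2:  kg·m²·s⁻³·A⁻²
Every term reduces to kg·m²·s⁻³·A⁻².

Yes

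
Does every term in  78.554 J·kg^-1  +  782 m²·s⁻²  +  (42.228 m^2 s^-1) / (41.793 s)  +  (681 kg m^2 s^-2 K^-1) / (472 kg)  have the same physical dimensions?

Reduce each to base SI dimensions:
  78.554 J·kg^-1:  J·kg⁻¹ = N·m·kg⁻¹ = m²·s⁻²
  782 m²·s⁻²:  m²·s⁻²
  (42.228 m^2 s^-1) / (41.793 s):  [m²·s⁻¹] / [s] = m²·s⁻²
  (681 kg m^2 s^-2 K^-1) / (472 kg):  [kg·m²·s⁻²·K⁻¹] / [kg] = m²·s⁻²·K⁻¹
The terms do not share a single dimension (m²·s⁻² vs m²·s⁻²·K⁻¹).

No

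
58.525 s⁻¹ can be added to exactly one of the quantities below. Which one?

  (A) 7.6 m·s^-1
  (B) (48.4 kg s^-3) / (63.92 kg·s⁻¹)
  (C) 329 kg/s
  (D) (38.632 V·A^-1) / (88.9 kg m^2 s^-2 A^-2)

(D)

Reference: s⁻¹.
Each option:
  (A) m·s⁻¹
  (B) [kg·s⁻³] / [kg·s⁻¹] = s⁻²
  (C) kg·s⁻¹
  (D) [kg·m²·s⁻³·A⁻²] / [kg·m²·s⁻²·A⁻²] = s⁻¹  ← same
Only (D) matches s⁻¹.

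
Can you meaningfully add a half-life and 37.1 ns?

Yes

In SI base units:
  a half-life:  [half-life] = s
  37.1 ns:  s
Both are s, so they have the same dimensions and can be added.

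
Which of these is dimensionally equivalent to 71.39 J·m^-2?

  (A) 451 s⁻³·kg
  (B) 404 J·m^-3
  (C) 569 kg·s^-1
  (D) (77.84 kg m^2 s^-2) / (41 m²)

(D)

Reference: J·m⁻² = N·m·m⁻² = kg·s⁻².
Each option:
  (A) kg·s⁻³
  (B) J·m⁻³ = N·m·m⁻³ = kg·m⁻¹·s⁻²
  (C) kg·s⁻¹
  (D) [kg·m²·s⁻²] / [m²] = kg·s⁻²  ← same
Only (D) matches kg·s⁻².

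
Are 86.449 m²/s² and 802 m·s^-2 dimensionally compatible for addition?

Expand each in SI base units:
  86.449 m²/s²:  m²·s⁻²
  802 m·s^-2:  m·s⁻²
m²·s⁻² ≠ m·s⁻², so they cannot be added.

No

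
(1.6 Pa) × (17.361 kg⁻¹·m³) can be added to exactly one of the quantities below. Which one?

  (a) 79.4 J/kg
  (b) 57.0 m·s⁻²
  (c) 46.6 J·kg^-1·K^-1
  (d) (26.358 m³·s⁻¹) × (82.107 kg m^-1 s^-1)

Reference: [kg·m⁻¹·s⁻²] · [kg⁻¹·m³] = m²·s⁻².
Each option:
  (a) J·kg⁻¹ = N·m·kg⁻¹ = m²·s⁻²  ← same
  (b) m·s⁻²
  (c) J·kg⁻¹·K⁻¹ = N·m·kg⁻¹·K⁻¹ = m²·s⁻²·K⁻¹
  (d) [m³·s⁻¹] · [kg·m⁻¹·s⁻¹] = kg·m²·s⁻²
Only (a) matches m²·s⁻².

(a)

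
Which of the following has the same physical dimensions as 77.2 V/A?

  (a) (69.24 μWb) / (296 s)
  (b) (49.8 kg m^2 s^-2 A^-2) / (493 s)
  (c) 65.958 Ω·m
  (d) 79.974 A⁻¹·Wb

Reference: V·A⁻¹ = J·C⁻¹·A⁻¹ = kg·m²·s⁻³·A⁻².
Each option:
  (a) [kg·m²·s⁻²·A⁻¹] / [s] = kg·m²·s⁻³·A⁻¹
  (b) [kg·m²·s⁻²·A⁻²] / [s] = kg·m²·s⁻³·A⁻²  ← same
  (c) Ω·m = V·A⁻¹·m = kg·m³·s⁻³·A⁻²
  (d) Wb·A⁻¹ = V·s·A⁻¹ = kg·m²·s⁻²·A⁻²
Only (b) matches kg·m²·s⁻³·A⁻².

(b)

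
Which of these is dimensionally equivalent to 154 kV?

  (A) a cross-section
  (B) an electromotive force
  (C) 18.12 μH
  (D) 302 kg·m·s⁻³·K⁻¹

(B)

Reference: V = J·C⁻¹ = kg·m²·s⁻³·A⁻¹.
Each option:
  (A) [cross-section] = m²
  (B) [electromotive force] = kg·m²·s⁻³·A⁻¹  ← same
  (C) H = V·s·A⁻¹ = kg·m²·s⁻²·A⁻²
  (D) kg·m·s⁻³·K⁻¹
Only (B) matches kg·m²·s⁻³·A⁻¹.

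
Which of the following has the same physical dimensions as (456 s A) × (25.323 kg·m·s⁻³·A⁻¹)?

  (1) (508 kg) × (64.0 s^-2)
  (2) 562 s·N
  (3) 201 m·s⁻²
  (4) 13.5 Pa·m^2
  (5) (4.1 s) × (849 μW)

(4)

Reference: [s·A] · [kg·m·s⁻³·A⁻¹] = kg·m·s⁻².
Each option:
  (1) [kg] · [s⁻²] = kg·s⁻²
  (2) N·s = kg·m·s⁻²·s = kg·m·s⁻¹
  (3) m·s⁻²
  (4) Pa·m² = N·m⁻²·m² = kg·m·s⁻²  ← same
  (5) [s] · [kg·m²·s⁻³] = kg·m²·s⁻²
Only (4) matches kg·m·s⁻².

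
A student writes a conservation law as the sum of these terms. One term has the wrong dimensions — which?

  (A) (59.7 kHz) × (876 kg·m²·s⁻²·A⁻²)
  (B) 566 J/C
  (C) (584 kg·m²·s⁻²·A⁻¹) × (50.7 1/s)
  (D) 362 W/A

Work out the base dimensions of each:
  (A) [s⁻¹] · [kg·m²·s⁻²·A⁻²] = kg·m²·s⁻³·A⁻²
  (B) J·C⁻¹ = N·m·(s·A)⁻¹ = kg·m²·s⁻³·A⁻¹
  (C) [kg·m²·s⁻²·A⁻¹] · [s⁻¹] = kg·m²·s⁻³·A⁻¹
  (D) W·A⁻¹ = J·s⁻¹·A⁻¹ = kg·m²·s⁻³·A⁻¹
All reduce to kg·m²·s⁻³·A⁻¹ except (A), which is kg·m²·s⁻³·A⁻².

(A)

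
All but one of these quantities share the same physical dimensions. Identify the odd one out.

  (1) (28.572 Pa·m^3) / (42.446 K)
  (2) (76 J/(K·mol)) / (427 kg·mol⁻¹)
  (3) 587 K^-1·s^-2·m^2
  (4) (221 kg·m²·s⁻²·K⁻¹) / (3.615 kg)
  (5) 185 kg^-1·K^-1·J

(1)

In SI base units:
  (1) [kg·m²·s⁻²] / [K] = kg·m²·s⁻²·K⁻¹
  (2) [kg·m²·s⁻²·K⁻¹·mol⁻¹] / [kg·mol⁻¹] = m²·s⁻²·K⁻¹
  (3) m²·s⁻²·K⁻¹
  (4) [kg·m²·s⁻²·K⁻¹] / [kg] = m²·s⁻²·K⁻¹
  (5) J·kg⁻¹·K⁻¹ = N·m·kg⁻¹·K⁻¹ = m²·s⁻²·K⁻¹
All reduce to m²·s⁻²·K⁻¹ except (1), which is kg·m²·s⁻²·K⁻¹.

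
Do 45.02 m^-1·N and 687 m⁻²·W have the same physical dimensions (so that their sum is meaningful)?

Work out the base dimensions of each:
  45.02 m^-1·N:  N·m⁻¹ = kg·m·s⁻²·m⁻¹ = kg·s⁻²
  687 m⁻²·W:  W·m⁻² = J·s⁻¹·m⁻² = kg·s⁻³
kg·s⁻² ≠ kg·s⁻³, so they cannot be added.

No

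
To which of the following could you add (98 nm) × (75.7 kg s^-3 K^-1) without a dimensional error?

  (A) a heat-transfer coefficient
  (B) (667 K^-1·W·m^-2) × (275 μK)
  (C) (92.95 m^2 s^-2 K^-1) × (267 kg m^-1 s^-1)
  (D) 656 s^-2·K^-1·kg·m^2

(C)

Reference: [m] · [kg·s⁻³·K⁻¹] = kg·m·s⁻³·K⁻¹.
Each option:
  (A) [heat-transfer coefficient] = kg·s⁻³·K⁻¹
  (B) [kg·s⁻³·K⁻¹] · [K] = kg·s⁻³
  (C) [m²·s⁻²·K⁻¹] · [kg·m⁻¹·s⁻¹] = kg·m·s⁻³·K⁻¹  ← same
  (D) kg·m²·s⁻²·K⁻¹
Only (C) matches kg·m·s⁻³·K⁻¹.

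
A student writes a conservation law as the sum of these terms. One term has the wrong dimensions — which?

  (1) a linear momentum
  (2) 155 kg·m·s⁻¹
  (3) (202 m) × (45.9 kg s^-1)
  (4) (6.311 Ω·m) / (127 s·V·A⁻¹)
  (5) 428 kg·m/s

(4)

Dimensions:
  (1) [linear momentum] = kg·m·s⁻¹
  (2) kg·m·s⁻¹
  (3) [m] · [kg·s⁻¹] = kg·m·s⁻¹
  (4) [kg·m³·s⁻³·A⁻²] / [kg·m²·s⁻²·A⁻²] = m·s⁻¹
  (5) kg·m·s⁻¹
All reduce to kg·m·s⁻¹ except (4), which is m·s⁻¹.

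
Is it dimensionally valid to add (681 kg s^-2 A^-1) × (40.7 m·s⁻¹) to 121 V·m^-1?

Work out the base dimensions of each:
  (681 kg s^-2 A^-1) × (40.7 m·s⁻¹):  [kg·s⁻²·A⁻¹] · [m·s⁻¹] = kg·m·s⁻³·A⁻¹
  121 V·m^-1:  V·m⁻¹ = J·C⁻¹·m⁻¹ = kg·m·s⁻³·A⁻¹
Both are kg·m·s⁻³·A⁻¹, so they have the same dimensions and can be added.

Yes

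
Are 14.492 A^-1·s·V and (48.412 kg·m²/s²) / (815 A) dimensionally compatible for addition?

No

Reduce each to base SI dimensions:
  14.492 A^-1·s·V:  V·s·A⁻¹ = J·C⁻¹·s·A⁻¹ = kg·m²·s⁻²·A⁻²
  (48.412 kg·m²/s²) / (815 A):  [kg·m²·s⁻²] / [A] = kg·m²·s⁻²·A⁻¹
kg·m²·s⁻²·A⁻² ≠ kg·m²·s⁻²·A⁻¹, so they cannot be added.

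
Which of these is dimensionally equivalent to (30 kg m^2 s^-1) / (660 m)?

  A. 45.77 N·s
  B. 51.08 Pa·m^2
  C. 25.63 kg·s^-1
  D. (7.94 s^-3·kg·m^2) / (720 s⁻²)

A.

Reference: [kg·m²·s⁻¹] / [m] = kg·m·s⁻¹.
Each option:
  A. N·s = kg·m·s⁻²·s = kg·m·s⁻¹  ← same
  B. Pa·m² = N·m⁻²·m² = kg·m·s⁻²
  C. kg·s⁻¹
  D. [kg·m²·s⁻³] / [s⁻²] = kg·m²·s⁻¹
Only A. matches kg·m·s⁻¹.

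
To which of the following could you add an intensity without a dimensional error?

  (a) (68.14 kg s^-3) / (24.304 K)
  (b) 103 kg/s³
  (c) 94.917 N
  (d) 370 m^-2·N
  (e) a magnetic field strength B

(b)

Reference: [intensity] = kg·s⁻³.
Each option:
  (a) [kg·s⁻³] / [K] = kg·s⁻³·K⁻¹
  (b) kg·s⁻³  ← same
  (c) N = kg·m·s⁻²
  (d) N·m⁻² = kg·m·s⁻²·m⁻² = kg·m⁻¹·s⁻²
  (e) [magnetic field strength B] = kg·s⁻²·A⁻¹
Only (b) matches kg·s⁻³.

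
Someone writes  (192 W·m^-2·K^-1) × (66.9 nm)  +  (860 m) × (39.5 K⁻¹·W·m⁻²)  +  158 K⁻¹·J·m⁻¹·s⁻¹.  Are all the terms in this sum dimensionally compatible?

Work out the base dimensions of each:
  (192 W·m^-2·K^-1) × (66.9 nm):  [kg·s⁻³·K⁻¹] · [m] = kg·m·s⁻³·K⁻¹
  (860 m) × (39.5 K⁻¹·W·m⁻²):  [m] · [kg·s⁻³·K⁻¹] = kg·m·s⁻³·K⁻¹
  158 K⁻¹·J·m⁻¹·s⁻¹:  J·s⁻¹·m⁻¹·K⁻¹ = N·m·s⁻¹·m⁻¹·K⁻¹ = kg·m·s⁻³·K⁻¹
Every term reduces to kg·m·s⁻³·K⁻¹.

Yes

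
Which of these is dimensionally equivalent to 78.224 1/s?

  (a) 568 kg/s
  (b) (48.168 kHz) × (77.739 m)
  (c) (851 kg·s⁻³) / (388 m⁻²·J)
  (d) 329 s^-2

(c)

Reference: s⁻¹.
Each option:
  (a) kg·s⁻¹
  (b) [s⁻¹] · [m] = m·s⁻¹
  (c) [kg·s⁻³] / [kg·s⁻²] = s⁻¹  ← same
  (d) s⁻²
Only (c) matches s⁻¹.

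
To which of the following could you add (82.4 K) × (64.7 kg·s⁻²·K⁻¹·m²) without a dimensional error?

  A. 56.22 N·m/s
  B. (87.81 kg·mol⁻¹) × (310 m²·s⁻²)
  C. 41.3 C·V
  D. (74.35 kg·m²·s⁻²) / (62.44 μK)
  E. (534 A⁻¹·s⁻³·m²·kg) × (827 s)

C.

Reference: [K] · [kg·m²·s⁻²·K⁻¹] = kg·m²·s⁻².
Each option:
  A. N·m·s⁻¹ = kg·m·s⁻²·m·s⁻¹ = kg·m²·s⁻³
  B. [kg·mol⁻¹] · [m²·s⁻²] = kg·m²·s⁻²·mol⁻¹
  C. C·V = s·A·J·C⁻¹ = kg·m²·s⁻²  ← same
  D. [kg·m²·s⁻²] / [K] = kg·m²·s⁻²·K⁻¹
  E. [kg·m²·s⁻³·A⁻¹] · [s] = kg·m²·s⁻²·A⁻¹
Only C. matches kg·m²·s⁻².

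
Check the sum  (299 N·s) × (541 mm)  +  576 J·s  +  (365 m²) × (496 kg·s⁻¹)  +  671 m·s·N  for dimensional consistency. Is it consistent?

Dimensions:
  (299 N·s) × (541 mm):  [kg·m·s⁻¹] · [m] = kg·m²·s⁻¹
  576 J·s:  J·s = N·m·s = kg·m²·s⁻¹
  (365 m²) × (496 kg·s⁻¹):  [m²] · [kg·s⁻¹] = kg·m²·s⁻¹
  671 m·s·N:  N·m·s = kg·m·s⁻²·m·s = kg·m²·s⁻¹
Every term reduces to kg·m²·s⁻¹.

Yes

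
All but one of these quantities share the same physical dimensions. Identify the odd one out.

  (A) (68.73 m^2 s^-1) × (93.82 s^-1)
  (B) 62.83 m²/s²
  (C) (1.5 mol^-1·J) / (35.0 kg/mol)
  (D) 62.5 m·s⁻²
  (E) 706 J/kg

(D)

Dimensions:
  (A) [m²·s⁻¹] · [s⁻¹] = m²·s⁻²
  (B) m²·s⁻²
  (C) [kg·m²·s⁻²·mol⁻¹] / [kg·mol⁻¹] = m²·s⁻²
  (D) m·s⁻²
  (E) J·kg⁻¹ = N·m·kg⁻¹ = m²·s⁻²
All reduce to m²·s⁻² except (D), which is m·s⁻².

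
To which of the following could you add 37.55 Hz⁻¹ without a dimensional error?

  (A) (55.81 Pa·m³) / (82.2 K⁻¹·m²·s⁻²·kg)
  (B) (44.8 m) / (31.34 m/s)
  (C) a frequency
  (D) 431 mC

Reference: Hz⁻¹ = (s⁻¹)⁻¹ = s.
Each option:
  (A) [kg·m²·s⁻²] / [kg·m²·s⁻²·K⁻¹] = K
  (B) [m] / [m·s⁻¹] = s  ← same
  (C) [frequency] = s⁻¹
  (D) C = s·A
Only (B) matches s.

(B)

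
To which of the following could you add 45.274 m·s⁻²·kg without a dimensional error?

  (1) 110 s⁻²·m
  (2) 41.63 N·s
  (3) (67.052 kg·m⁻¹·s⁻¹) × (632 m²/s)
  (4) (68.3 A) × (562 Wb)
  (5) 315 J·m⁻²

Reference: kg·m·s⁻².
Each option:
  (1) m·s⁻²
  (2) N·s = kg·m·s⁻²·s = kg·m·s⁻¹
  (3) [kg·m⁻¹·s⁻¹] · [m²·s⁻¹] = kg·m·s⁻²  ← same
  (4) [A] · [kg·m²·s⁻²·A⁻¹] = kg·m²·s⁻²
  (5) J·m⁻² = N·m·m⁻² = kg·s⁻²
Only (3) matches kg·m·s⁻².

(3)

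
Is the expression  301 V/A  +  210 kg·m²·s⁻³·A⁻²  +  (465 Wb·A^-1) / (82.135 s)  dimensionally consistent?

Reduce each to base SI dimensions:
  301 V/A:  V·A⁻¹ = J·C⁻¹·A⁻¹ = kg·m²·s⁻³·A⁻²
  210 kg·m²·s⁻³·A⁻²:  kg·m²·s⁻³·A⁻²
  (465 Wb·A^-1) / (82.135 s):  [kg·m²·s⁻²·A⁻²] / [s] = kg·m²·s⁻³·A⁻²
Every term reduces to kg·m²·s⁻³·A⁻².

Yes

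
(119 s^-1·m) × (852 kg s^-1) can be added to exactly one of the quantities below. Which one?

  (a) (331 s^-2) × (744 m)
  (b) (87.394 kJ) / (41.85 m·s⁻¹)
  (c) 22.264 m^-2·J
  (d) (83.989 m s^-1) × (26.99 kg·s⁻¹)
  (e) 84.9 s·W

Reference: [m·s⁻¹] · [kg·s⁻¹] = kg·m·s⁻².
Each option:
  (a) [s⁻²] · [m] = m·s⁻²
  (b) [kg·m²·s⁻²] / [m·s⁻¹] = kg·m·s⁻¹
  (c) J·m⁻² = N·m·m⁻² = kg·s⁻²
  (d) [m·s⁻¹] · [kg·s⁻¹] = kg·m·s⁻²  ← same
  (e) W·s = J·s⁻¹·s = kg·m²·s⁻²
Only (d) matches kg·m·s⁻².

(d)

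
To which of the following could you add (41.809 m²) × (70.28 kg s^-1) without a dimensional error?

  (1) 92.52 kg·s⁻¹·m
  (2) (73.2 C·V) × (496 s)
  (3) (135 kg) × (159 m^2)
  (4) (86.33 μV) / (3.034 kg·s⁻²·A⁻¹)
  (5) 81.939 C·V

(2)

Reference: [m²] · [kg·s⁻¹] = kg·m²·s⁻¹.
Each option:
  (1) kg·m·s⁻¹
  (2) [kg·m²·s⁻²] · [s] = kg·m²·s⁻¹  ← same
  (3) [kg] · [m²] = kg·m²
  (4) [kg·m²·s⁻³·A⁻¹] / [kg·s⁻²·A⁻¹] = m²·s⁻¹
  (5) C·V = s·A·J·C⁻¹ = kg·m²·s⁻²
Only (2) matches kg·m²·s⁻¹.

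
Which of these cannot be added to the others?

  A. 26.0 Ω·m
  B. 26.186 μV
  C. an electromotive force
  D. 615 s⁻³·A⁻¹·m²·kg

Expand each in SI base units:
  A. Ω·m = V·A⁻¹·m = kg·m³·s⁻³·A⁻²
  B. V = J·C⁻¹ = kg·m²·s⁻³·A⁻¹
  C. [electromotive force] = kg·m²·s⁻³·A⁻¹
  D. kg·m²·s⁻³·A⁻¹
All reduce to kg·m²·s⁻³·A⁻¹ except A., which is kg·m³·s⁻³·A⁻².

A.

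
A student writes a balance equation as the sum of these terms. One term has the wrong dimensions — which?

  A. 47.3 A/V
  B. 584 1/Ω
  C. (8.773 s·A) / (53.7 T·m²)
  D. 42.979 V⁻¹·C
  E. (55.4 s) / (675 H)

D.

Expand each in SI base units:
  A. A·V⁻¹ = A·(J·C⁻¹)⁻¹ = kg⁻¹·m⁻²·s³·A²
  B. Ω⁻¹ = (V·A⁻¹)⁻¹ = kg⁻¹·m⁻²·s³·A²
  C. [s·A] / [kg·m²·s⁻²·A⁻¹] = kg⁻¹·m⁻²·s³·A²
  D. C·V⁻¹ = s·A·(J·C⁻¹)⁻¹ = kg⁻¹·m⁻²·s⁴·A²
  E. [s] / [kg·m²·s⁻²·A⁻²] = kg⁻¹·m⁻²·s³·A²
All reduce to kg⁻¹·m⁻²·s³·A² except D., which is kg⁻¹·m⁻²·s⁴·A².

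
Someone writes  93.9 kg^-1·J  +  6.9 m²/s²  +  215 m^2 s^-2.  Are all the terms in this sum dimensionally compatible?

Yes

Dimensions:
  93.9 kg^-1·J:  J·kg⁻¹ = N·m·kg⁻¹ = m²·s⁻²
  6.9 m²/s²:  m²·s⁻²
  215 m^2 s^-2:  m²·s⁻²
Every term reduces to m²·s⁻².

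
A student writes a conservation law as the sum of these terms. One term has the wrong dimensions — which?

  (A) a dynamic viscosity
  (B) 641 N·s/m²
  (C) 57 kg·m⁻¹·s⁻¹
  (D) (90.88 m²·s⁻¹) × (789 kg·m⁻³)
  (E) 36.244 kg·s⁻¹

(E)

Work out the base dimensions of each:
  (A) [dynamic viscosity] = kg·m⁻¹·s⁻¹
  (B) N·s·m⁻² = kg·m·s⁻²·s·m⁻² = kg·m⁻¹·s⁻¹
  (C) kg·m⁻¹·s⁻¹
  (D) [m²·s⁻¹] · [kg·m⁻³] = kg·m⁻¹·s⁻¹
  (E) kg·s⁻¹
All reduce to kg·m⁻¹·s⁻¹ except (E), which is kg·s⁻¹.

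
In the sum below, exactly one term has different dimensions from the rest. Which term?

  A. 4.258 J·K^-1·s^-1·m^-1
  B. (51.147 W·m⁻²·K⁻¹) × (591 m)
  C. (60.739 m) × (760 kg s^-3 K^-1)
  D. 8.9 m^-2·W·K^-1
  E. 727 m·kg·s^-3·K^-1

D.

Work out the base dimensions of each:
  A. J·s⁻¹·m⁻¹·K⁻¹ = N·m·s⁻¹·m⁻¹·K⁻¹ = kg·m·s⁻³·K⁻¹
  B. [kg·s⁻³·K⁻¹] · [m] = kg·m·s⁻³·K⁻¹
  C. [m] · [kg·s⁻³·K⁻¹] = kg·m·s⁻³·K⁻¹
  D. W·m⁻²·K⁻¹ = J·s⁻¹·m⁻²·K⁻¹ = kg·s⁻³·K⁻¹
  E. kg·m·s⁻³·K⁻¹
All reduce to kg·m·s⁻³·K⁻¹ except D., which is kg·s⁻³·K⁻¹.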